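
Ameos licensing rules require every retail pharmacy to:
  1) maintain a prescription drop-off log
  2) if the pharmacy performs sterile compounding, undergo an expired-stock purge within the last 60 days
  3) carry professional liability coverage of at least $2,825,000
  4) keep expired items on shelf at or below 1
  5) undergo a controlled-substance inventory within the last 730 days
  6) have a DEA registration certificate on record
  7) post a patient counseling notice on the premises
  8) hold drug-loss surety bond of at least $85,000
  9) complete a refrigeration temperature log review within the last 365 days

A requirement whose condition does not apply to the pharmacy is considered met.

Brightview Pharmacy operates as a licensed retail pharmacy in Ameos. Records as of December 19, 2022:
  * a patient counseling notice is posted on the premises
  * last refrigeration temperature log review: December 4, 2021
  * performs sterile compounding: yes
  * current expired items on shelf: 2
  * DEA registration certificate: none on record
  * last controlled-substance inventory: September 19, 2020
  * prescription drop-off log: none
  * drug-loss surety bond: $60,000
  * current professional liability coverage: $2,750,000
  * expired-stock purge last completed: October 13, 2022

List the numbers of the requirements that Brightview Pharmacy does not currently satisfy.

1, 2, 3, 4, 5, 6, 8, 9

1. prescription drop-off log absent → not met
2. condition 'performs sterile compounding' holds; expired-stock purge 67 days ago vs limit 60 → not met
3. professional liability coverage $2,750,000 < $2,825,000 → not met
4. expired items on shelf 2 > 1 → not met
5. controlled-substance inventory 821 days ago vs limit 730 → not met
6. DEA registration certificate absent → not met
7. patient counseling notice present → met
8. drug-loss surety bond $60,000 < $85,000 → not met
9. refrigeration temperature log review 380 days ago vs limit 365 → not met
Not met: 1, 2, 3, 4, 5, 6, 8, 9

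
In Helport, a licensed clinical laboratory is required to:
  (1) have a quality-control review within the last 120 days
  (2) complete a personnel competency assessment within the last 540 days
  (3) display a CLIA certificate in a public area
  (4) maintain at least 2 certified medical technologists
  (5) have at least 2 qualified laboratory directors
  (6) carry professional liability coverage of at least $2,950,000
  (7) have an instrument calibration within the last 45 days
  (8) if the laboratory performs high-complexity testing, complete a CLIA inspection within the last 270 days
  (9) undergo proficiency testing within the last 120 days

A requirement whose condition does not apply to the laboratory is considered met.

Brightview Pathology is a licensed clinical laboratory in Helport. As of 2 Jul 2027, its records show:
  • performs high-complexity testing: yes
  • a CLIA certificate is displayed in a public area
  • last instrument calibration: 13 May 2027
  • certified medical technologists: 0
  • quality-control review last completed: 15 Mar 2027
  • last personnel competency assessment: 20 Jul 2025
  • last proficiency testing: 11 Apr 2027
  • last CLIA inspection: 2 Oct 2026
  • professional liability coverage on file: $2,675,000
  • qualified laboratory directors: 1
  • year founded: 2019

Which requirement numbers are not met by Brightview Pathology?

2, 4, 5, 6, 7, 8

1. quality-control review 109 days ago vs limit 120 → met
2. personnel competency assessment 712 days ago vs limit 540 → not met
3. CLIA certificate present → met
4. certified medical technologists 0 < 2 → not met
5. qualified laboratory directors 1 < 2 → not met
6. professional liability coverage $2,675,000 < $2,950,000 → not met
7. instrument calibration 50 days ago vs limit 45 → not met
8. condition 'performs high-complexity testing' holds; CLIA inspection 273 days ago vs limit 270 → not met
9. proficiency testing 82 days ago vs limit 120 → met
Not met: 2, 4, 5, 6, 7, 8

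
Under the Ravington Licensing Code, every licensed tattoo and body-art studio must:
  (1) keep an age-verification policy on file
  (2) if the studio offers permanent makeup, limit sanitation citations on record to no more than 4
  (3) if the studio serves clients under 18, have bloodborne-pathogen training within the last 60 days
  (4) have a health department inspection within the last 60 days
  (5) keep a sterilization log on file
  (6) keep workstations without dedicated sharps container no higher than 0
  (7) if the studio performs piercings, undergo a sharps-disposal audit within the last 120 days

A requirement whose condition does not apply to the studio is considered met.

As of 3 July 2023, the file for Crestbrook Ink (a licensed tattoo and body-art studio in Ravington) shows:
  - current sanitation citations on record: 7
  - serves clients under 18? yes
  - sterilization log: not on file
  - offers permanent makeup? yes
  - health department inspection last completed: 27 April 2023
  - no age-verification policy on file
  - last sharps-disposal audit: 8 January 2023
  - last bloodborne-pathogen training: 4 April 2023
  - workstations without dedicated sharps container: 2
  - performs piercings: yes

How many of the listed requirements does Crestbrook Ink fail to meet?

7

1. age-verification policy absent → not met
2. condition 'offers permanent makeup' holds; sanitation citations on record 7 > 4 → not met
3. condition 'serves clients under 18' holds; bloodborne-pathogen training 90 days ago vs limit 60 → not met
4. health department inspection 67 days ago vs limit 60 → not met
5. sterilization log absent → not met
6. workstations without dedicated sharps container 2 > 0 → not met
7. condition 'performs piercings' holds; sharps-disposal audit 176 days ago vs limit 120 → not met
Not met: 7 of 7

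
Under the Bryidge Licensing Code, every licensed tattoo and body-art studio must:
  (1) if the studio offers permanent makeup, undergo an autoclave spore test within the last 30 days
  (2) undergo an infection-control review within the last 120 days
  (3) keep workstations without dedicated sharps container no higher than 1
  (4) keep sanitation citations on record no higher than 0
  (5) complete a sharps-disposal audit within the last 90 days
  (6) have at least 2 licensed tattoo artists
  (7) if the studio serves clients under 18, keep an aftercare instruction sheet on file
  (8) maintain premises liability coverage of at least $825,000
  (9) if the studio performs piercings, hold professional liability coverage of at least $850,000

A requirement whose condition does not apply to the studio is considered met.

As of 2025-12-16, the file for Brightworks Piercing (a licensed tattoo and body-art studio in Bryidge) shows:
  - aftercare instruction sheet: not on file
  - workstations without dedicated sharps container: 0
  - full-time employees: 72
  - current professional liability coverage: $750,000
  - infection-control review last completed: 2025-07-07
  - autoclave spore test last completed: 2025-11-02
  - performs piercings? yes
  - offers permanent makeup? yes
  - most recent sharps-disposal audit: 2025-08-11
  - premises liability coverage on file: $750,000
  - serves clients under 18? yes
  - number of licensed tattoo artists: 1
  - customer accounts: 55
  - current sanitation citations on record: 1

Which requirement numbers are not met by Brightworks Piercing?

1. condition 'offers permanent makeup' holds; autoclave spore test 44 days ago vs limit 30 → not met
2. infection-control review 162 days ago vs limit 120 → not met
3. workstations without dedicated sharps container 0 ≤ 1 → met
4. sanitation citations on record 1 > 0 → not met
5. sharps-disposal audit 127 days ago vs limit 90 → not met
6. licensed tattoo artists 1 < 2 → not met
7. condition 'serves clients under 18' holds; aftercare instruction sheet absent → not met
8. premises liability coverage $750,000 < $825,000 → not met
9. condition 'performs piercings' holds; professional liability coverage $750,000 < $850,000 → not met
Not met: 1, 2, 4, 5, 6, 7, 8, 9

1, 2, 4, 5, 6, 7, 8, 9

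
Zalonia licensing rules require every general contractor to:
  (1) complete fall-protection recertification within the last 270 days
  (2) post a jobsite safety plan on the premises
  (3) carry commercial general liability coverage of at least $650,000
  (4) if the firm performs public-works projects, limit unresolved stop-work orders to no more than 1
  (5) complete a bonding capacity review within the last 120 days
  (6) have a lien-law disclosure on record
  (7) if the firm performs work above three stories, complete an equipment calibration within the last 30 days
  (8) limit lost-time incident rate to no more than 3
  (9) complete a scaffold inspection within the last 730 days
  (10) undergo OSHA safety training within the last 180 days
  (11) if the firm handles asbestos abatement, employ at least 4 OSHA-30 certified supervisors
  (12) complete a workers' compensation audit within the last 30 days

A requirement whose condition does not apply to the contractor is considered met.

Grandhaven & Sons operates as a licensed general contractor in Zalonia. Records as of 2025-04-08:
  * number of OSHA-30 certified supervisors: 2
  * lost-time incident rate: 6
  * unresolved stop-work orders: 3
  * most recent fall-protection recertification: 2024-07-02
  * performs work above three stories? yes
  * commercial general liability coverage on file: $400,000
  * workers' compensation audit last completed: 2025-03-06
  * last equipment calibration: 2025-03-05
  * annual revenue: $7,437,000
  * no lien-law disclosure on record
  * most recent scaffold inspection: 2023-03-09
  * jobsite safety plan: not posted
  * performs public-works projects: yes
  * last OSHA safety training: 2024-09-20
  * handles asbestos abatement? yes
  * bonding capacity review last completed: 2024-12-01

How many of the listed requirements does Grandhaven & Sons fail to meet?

12

1. fall-protection recertification 280 days ago vs limit 270 → not met
2. jobsite safety plan absent → not met
3. commercial general liability coverage $400,000 < $650,000 → not met
4. condition 'performs public-works projects' holds; unresolved stop-work orders 3 > 1 → not met
5. bonding capacity review 128 days ago vs limit 120 → not met
6. lien-law disclosure absent → not met
7. condition 'performs work above three stories' holds; equipment calibration 34 days ago vs limit 30 → not met
8. lost-time incident rate 6 > 3 → not met
9. scaffold inspection 761 days ago vs limit 730 → not met
10. OSHA safety training 200 days ago vs limit 180 → not met
11. condition 'handles asbestos abatement' holds; OSHA-30 certified supervisors 2 < 4 → not met
12. workers' compensation audit 33 days ago vs limit 30 → not met
Not met: 12 of 12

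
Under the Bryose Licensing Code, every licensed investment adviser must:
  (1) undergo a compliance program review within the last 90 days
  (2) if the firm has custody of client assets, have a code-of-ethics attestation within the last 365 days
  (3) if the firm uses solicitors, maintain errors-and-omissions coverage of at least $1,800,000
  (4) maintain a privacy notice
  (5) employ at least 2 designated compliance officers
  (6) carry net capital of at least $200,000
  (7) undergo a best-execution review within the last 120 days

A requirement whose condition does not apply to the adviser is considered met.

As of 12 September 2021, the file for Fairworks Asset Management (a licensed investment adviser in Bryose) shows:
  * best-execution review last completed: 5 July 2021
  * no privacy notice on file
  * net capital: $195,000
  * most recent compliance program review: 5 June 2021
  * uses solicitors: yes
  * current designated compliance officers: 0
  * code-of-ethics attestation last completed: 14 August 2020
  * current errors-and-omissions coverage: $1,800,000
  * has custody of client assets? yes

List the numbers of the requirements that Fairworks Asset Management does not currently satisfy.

1, 2, 4, 5, 6

1. compliance program review 99 days ago vs limit 90 → not met
2. condition 'has custody of client assets' holds; code-of-ethics attestation 394 days ago vs limit 365 → not met
3. condition 'uses solicitors' holds; errors-and-omissions coverage $1,800,000 ≥ $1,800,000 → met
4. privacy notice absent → not met
5. designated compliance officers 0 < 2 → not met
6. net capital $195,000 < $200,000 → not met
7. best-execution review 69 days ago vs limit 120 → met
Not met: 1, 2, 4, 5, 6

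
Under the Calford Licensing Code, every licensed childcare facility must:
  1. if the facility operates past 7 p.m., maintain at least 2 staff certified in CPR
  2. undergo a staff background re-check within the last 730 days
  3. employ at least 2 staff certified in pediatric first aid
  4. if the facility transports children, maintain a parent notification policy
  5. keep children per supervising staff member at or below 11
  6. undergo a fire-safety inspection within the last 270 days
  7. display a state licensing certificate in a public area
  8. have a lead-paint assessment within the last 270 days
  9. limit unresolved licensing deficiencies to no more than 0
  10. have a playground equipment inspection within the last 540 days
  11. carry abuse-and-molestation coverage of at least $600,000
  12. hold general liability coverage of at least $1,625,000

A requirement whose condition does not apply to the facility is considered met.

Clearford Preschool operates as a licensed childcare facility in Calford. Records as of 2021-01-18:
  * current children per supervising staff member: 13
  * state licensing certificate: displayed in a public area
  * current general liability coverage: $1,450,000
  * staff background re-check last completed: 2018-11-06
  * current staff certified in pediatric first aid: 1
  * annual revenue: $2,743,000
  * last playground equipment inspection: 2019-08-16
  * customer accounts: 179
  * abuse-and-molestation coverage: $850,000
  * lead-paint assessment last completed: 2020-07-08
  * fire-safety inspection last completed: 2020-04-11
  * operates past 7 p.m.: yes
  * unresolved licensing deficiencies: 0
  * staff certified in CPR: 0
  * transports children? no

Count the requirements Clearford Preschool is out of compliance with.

6

1. condition 'operates past 7 p.m.' holds; staff certified in CPR 0 < 2 → not met
2. staff background re-check 804 days ago vs limit 730 → not met
3. staff certified in pediatric first aid 1 < 2 → not met
4. condition 'transports children' does not hold → requirement n/a → met
5. children per supervising staff member 13 > 11 → not met
6. fire-safety inspection 282 days ago vs limit 270 → not met
7. state licensing certificate present → met
8. lead-paint assessment 194 days ago vs limit 270 → met
9. unresolved licensing deficiencies 0 ≤ 0 → met
10. playground equipment inspection 521 days ago vs limit 540 → met
11. abuse-and-molestation coverage $850,000 ≥ $600,000 → met
12. general liability coverage $1,450,000 < $1,625,000 → not met
Not met: 6 of 12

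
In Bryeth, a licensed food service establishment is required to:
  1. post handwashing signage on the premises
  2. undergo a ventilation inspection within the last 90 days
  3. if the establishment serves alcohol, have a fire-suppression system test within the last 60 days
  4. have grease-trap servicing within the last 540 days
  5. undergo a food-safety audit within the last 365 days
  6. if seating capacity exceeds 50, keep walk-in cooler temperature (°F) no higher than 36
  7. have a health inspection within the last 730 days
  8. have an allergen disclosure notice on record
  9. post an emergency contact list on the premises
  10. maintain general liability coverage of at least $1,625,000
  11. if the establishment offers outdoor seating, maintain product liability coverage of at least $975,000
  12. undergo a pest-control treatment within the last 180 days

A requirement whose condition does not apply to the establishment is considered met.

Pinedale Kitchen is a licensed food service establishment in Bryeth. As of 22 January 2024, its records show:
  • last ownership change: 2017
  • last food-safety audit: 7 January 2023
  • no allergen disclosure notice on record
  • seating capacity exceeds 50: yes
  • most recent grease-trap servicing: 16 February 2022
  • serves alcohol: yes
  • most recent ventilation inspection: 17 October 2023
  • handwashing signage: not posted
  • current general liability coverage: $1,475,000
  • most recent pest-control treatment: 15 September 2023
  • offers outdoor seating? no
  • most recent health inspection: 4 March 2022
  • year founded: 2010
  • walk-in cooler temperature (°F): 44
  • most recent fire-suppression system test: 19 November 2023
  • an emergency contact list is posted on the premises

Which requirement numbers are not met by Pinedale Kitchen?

1. handwashing signage absent → not met
2. ventilation inspection 97 days ago vs limit 90 → not met
3. condition 'serves alcohol' holds; fire-suppression system test 64 days ago vs limit 60 → not met
4. grease-trap servicing 705 days ago vs limit 540 → not met
5. food-safety audit 380 days ago vs limit 365 → not met
6. condition 'seating capacity exceeds 50' holds; walk-in cooler temperature (°F) 44 > 36 → not met
7. health inspection 689 days ago vs limit 730 → met
8. allergen disclosure notice absent → not met
9. emergency contact list present → met
10. general liability coverage $1,475,000 < $1,625,000 → not met
11. condition 'offers outdoor seating' does not hold → requirement n/a → met
12. pest-control treatment 129 days ago vs limit 180 → met
Not met: 1, 2, 3, 4, 5, 6, 8, 10

1, 2, 3, 4, 5, 6, 8, 10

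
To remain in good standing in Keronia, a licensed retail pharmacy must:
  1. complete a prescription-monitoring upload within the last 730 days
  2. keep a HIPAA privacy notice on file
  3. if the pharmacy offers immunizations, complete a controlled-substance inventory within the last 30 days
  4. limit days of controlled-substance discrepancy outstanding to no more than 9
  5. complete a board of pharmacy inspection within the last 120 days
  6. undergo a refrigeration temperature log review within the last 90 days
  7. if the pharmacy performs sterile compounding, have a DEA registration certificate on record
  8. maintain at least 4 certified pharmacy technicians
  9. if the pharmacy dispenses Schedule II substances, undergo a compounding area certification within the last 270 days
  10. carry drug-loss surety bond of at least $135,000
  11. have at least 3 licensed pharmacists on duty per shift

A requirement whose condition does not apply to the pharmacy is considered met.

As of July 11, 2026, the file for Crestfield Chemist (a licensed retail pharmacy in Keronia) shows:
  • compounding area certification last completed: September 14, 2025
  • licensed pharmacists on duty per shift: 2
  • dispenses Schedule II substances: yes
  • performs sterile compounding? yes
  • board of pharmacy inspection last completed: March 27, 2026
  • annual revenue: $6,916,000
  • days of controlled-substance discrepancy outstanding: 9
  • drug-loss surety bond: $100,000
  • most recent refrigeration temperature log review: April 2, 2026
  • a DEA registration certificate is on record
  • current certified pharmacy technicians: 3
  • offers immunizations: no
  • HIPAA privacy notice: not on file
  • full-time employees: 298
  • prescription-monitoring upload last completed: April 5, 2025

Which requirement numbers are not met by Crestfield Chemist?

2, 6, 8, 9, 10, 11

1. prescription-monitoring upload 462 days ago vs limit 730 → met
2. HIPAA privacy notice absent → not met
3. condition 'offers immunizations' does not hold → requirement n/a → met
4. days of controlled-substance discrepancy outstanding 9 ≤ 9 → met
5. board of pharmacy inspection 106 days ago vs limit 120 → met
6. refrigeration temperature log review 100 days ago vs limit 90 → not met
7. condition 'performs sterile compounding' holds; DEA registration certificate present → met
8. certified pharmacy technicians 3 < 4 → not met
9. condition 'dispenses Schedule II substances' holds; compounding area certification 300 days ago vs limit 270 → not met
10. drug-loss surety bond $100,000 < $135,000 → not met
11. licensed pharmacists on duty per shift 2 < 3 → not met
Not met: 2, 6, 8, 9, 10, 11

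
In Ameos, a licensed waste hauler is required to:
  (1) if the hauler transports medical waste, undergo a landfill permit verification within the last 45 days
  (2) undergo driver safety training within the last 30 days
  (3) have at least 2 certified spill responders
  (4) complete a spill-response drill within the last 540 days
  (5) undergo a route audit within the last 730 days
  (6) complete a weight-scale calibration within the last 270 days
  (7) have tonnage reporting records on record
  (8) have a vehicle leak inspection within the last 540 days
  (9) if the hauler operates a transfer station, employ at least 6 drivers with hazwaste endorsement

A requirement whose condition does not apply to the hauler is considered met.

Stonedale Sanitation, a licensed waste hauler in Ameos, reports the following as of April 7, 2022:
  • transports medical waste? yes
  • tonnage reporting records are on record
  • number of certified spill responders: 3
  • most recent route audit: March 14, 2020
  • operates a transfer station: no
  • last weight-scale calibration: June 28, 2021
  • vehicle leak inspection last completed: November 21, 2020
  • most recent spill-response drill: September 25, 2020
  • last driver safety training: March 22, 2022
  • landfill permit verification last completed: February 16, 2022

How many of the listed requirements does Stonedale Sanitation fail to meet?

1. condition 'transports medical waste' holds; landfill permit verification 50 days ago vs limit 45 → not met
2. driver safety training 16 days ago vs limit 30 → met
3. certified spill responders 3 ≥ 2 → met
4. spill-response drill 559 days ago vs limit 540 → not met
5. route audit 754 days ago vs limit 730 → not met
6. weight-scale calibration 283 days ago vs limit 270 → not met
7. tonnage reporting records present → met
8. vehicle leak inspection 502 days ago vs limit 540 → met
9. condition 'operates a transfer station' does not hold → requirement n/a → met
Not met: 4 of 9

4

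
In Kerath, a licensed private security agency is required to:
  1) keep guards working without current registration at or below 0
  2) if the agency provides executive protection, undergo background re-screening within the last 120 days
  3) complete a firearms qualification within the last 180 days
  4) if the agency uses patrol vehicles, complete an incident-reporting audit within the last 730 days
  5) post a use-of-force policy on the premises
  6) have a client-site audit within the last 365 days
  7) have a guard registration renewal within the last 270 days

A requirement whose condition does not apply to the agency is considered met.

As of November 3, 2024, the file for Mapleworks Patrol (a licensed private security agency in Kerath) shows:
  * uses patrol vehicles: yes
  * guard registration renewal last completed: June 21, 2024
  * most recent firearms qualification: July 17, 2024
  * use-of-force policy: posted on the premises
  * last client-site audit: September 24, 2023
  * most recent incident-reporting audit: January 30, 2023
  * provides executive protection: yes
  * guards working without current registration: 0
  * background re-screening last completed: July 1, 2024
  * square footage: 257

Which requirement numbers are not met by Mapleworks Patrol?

1. guards working without current registration 0 ≤ 0 → met
2. condition 'provides executive protection' holds; background re-screening 125 days ago vs limit 120 → not met
3. firearms qualification 109 days ago vs limit 180 → met
4. condition 'uses patrol vehicles' holds; incident-reporting audit 643 days ago vs limit 730 → met
5. use-of-force policy present → met
6. client-site audit 406 days ago vs limit 365 → not met
7. guard registration renewal 135 days ago vs limit 270 → met
Not met: 2, 6

2, 6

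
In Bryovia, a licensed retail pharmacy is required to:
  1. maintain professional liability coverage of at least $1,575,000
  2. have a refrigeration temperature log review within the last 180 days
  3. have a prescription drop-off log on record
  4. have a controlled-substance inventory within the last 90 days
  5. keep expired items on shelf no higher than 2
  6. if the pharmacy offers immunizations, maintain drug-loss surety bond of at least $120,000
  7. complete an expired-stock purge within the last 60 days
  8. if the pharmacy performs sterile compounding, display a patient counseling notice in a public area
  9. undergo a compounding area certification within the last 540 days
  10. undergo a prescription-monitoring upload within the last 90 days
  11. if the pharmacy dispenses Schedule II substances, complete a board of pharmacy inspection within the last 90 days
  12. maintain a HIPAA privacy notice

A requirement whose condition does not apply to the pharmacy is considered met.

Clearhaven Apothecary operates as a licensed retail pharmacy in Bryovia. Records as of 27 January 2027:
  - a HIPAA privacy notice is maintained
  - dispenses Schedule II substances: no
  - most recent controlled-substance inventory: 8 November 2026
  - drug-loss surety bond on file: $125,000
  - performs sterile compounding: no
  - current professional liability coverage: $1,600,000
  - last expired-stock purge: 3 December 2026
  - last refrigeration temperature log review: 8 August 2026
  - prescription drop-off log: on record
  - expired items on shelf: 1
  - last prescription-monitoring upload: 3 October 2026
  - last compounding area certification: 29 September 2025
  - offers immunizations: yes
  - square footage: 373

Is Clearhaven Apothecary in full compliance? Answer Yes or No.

1. professional liability coverage $1,600,000 ≥ $1,575,000 → met
2. refrigeration temperature log review 172 days ago vs limit 180 → met
3. prescription drop-off log present → met
4. controlled-substance inventory 80 days ago vs limit 90 → met
5. expired items on shelf 1 ≤ 2 → met
6. condition 'offers immunizations' holds; drug-loss surety bond $125,000 ≥ $120,000 → met
7. expired-stock purge 55 days ago vs limit 60 → met
8. condition 'performs sterile compounding' does not hold → requirement n/a → met
9. compounding area certification 485 days ago vs limit 540 → met
10. prescription-monitoring upload 116 days ago vs limit 90 → not met
11. condition 'dispenses Schedule II substances' does not hold → requirement n/a → met
12. HIPAA privacy notice present → met
Not met: 10

No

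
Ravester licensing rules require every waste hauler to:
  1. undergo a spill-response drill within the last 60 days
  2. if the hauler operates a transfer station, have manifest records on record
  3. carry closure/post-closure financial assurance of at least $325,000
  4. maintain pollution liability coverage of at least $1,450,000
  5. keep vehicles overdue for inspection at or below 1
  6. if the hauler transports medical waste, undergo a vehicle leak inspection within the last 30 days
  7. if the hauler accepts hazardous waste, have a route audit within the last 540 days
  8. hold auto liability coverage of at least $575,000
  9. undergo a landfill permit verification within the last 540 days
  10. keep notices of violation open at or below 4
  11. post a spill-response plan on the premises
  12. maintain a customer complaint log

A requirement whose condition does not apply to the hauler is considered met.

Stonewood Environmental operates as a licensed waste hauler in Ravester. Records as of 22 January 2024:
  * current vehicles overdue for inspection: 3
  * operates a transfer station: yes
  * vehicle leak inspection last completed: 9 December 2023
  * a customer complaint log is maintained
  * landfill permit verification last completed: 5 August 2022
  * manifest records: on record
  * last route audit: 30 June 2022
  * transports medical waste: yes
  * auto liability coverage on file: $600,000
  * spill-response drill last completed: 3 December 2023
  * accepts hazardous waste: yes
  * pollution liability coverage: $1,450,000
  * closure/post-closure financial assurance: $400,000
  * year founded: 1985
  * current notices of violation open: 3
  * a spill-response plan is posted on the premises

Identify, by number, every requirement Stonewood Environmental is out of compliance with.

5, 6, 7

1. spill-response drill 50 days ago vs limit 60 → met
2. condition 'operates a transfer station' holds; manifest records present → met
3. closure/post-closure financial assurance $400,000 ≥ $325,000 → met
4. pollution liability coverage $1,450,000 ≥ $1,450,000 → met
5. vehicles overdue for inspection 3 > 1 → not met
6. condition 'transports medical waste' holds; vehicle leak inspection 44 days ago vs limit 30 → not met
7. condition 'accepts hazardous waste' holds; route audit 571 days ago vs limit 540 → not met
8. auto liability coverage $600,000 ≥ $575,000 → met
9. landfill permit verification 535 days ago vs limit 540 → met
10. notices of violation open 3 ≤ 4 → met
11. spill-response plan present → met
12. customer complaint log present → met
Not met: 5, 6, 7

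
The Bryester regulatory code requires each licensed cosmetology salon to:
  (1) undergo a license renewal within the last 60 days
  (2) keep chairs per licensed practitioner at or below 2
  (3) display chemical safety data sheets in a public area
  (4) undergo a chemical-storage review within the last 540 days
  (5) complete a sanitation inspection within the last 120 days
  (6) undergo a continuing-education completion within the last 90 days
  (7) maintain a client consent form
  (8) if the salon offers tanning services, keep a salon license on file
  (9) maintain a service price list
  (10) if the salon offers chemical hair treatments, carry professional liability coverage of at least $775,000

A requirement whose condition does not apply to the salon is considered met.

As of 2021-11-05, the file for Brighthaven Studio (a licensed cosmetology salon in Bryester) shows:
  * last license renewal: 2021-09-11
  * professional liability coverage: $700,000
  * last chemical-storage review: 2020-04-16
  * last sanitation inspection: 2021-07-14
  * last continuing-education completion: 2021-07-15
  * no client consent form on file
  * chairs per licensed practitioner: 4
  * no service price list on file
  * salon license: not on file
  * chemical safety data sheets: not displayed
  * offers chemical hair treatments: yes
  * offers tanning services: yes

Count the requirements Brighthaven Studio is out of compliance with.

8

1. license renewal 55 days ago vs limit 60 → met
2. chairs per licensed practitioner 4 > 2 → not met
3. chemical safety data sheets absent → not met
4. chemical-storage review 568 days ago vs limit 540 → not met
5. sanitation inspection 114 days ago vs limit 120 → met
6. continuing-education completion 113 days ago vs limit 90 → not met
7. client consent form absent → not met
8. condition 'offers tanning services' holds; salon license absent → not met
9. service price list absent → not met
10. condition 'offers chemical hair treatments' holds; professional liability coverage $700,000 < $775,000 → not met
Not met: 8 of 10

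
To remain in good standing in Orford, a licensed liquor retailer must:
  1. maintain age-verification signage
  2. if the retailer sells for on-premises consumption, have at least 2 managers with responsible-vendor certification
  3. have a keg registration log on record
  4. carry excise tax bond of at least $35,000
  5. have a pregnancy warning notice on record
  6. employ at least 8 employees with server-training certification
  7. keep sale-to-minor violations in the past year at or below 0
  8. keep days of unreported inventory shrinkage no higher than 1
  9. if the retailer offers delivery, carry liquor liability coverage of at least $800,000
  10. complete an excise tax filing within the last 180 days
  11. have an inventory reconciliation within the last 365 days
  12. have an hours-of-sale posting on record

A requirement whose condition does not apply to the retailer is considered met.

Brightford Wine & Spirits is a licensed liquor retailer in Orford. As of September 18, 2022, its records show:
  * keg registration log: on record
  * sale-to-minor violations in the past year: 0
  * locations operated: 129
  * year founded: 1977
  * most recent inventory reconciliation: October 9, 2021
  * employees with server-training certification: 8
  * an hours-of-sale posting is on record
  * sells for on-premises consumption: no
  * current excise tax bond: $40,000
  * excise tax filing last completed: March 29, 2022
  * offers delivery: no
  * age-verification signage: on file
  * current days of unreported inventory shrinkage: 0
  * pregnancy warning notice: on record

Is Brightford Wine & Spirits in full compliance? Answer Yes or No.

Yes

1. age-verification signage present → met
2. condition 'sells for on-premises consumption' does not hold → requirement n/a → met
3. keg registration log present → met
4. excise tax bond $40,000 ≥ $35,000 → met
5. pregnancy warning notice present → met
6. employees with server-training certification 8 ≥ 8 → met
7. sale-to-minor violations in the past year 0 ≤ 0 → met
8. days of unreported inventory shrinkage 0 ≤ 1 → met
9. condition 'offers delivery' does not hold → requirement n/a → met
10. excise tax filing 173 days ago vs limit 180 → met
11. inventory reconciliation 344 days ago vs limit 365 → met
12. hours-of-sale posting present → met
All met.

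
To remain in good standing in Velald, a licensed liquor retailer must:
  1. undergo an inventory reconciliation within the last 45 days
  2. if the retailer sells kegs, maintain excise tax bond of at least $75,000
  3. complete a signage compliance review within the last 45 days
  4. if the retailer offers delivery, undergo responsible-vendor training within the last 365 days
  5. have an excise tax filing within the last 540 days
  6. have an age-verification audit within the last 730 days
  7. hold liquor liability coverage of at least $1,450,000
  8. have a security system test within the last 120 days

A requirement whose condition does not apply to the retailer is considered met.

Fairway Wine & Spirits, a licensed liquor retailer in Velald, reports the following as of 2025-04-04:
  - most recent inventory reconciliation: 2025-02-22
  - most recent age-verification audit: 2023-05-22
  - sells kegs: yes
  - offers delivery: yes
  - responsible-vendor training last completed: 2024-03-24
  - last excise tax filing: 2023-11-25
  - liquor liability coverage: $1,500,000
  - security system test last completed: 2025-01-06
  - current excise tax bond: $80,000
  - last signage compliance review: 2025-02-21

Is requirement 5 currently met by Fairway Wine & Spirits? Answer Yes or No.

Yes

5. excise tax filing 496 days ago vs limit 540 → met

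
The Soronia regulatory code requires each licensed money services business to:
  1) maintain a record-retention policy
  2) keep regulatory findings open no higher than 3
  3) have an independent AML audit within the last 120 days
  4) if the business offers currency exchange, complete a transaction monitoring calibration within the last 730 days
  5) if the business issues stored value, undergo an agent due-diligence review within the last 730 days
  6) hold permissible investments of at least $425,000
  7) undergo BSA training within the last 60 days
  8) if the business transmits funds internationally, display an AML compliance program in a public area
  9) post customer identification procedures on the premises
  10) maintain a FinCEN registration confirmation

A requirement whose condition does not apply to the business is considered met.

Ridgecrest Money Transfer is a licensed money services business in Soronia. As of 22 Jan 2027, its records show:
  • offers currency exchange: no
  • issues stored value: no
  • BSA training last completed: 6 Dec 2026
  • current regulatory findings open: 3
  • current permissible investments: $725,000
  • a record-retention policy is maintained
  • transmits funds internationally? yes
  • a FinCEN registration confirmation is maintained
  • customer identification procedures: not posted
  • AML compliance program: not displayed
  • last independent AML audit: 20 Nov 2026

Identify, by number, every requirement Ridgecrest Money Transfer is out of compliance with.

8, 9

1. record-retention policy present → met
2. regulatory findings open 3 ≤ 3 → met
3. independent AML audit 63 days ago vs limit 120 → met
4. condition 'offers currency exchange' does not hold → requirement n/a → met
5. condition 'issues stored value' does not hold → requirement n/a → met
6. permissible investments $725,000 ≥ $425,000 → met
7. BSA training 47 days ago vs limit 60 → met
8. condition 'transmits funds internationally' holds; AML compliance program absent → not met
9. customer identification procedures absent → not met
10. FinCEN registration confirmation present → met
Not met: 8, 9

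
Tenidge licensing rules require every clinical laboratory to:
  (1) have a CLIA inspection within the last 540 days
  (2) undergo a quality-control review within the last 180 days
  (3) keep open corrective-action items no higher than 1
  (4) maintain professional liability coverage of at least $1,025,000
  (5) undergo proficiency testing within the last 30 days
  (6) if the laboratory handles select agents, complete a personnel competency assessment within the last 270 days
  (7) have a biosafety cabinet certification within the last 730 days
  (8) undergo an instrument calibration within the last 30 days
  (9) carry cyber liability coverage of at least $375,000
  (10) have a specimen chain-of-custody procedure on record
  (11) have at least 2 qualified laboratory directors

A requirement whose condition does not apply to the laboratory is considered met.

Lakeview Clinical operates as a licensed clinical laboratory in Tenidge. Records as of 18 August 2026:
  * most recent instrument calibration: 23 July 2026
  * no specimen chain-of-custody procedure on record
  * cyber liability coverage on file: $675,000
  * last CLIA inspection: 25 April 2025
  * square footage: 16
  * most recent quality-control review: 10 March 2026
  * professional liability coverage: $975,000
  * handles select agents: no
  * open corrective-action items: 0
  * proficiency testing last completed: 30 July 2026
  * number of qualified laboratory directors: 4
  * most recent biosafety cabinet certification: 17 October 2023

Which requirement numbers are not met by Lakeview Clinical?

4, 7, 10

1. CLIA inspection 480 days ago vs limit 540 → met
2. quality-control review 161 days ago vs limit 180 → met
3. open corrective-action items 0 ≤ 1 → met
4. professional liability coverage $975,000 < $1,025,000 → not met
5. proficiency testing 19 days ago vs limit 30 → met
6. condition 'handles select agents' does not hold → requirement n/a → met
7. biosafety cabinet certification 1036 days ago vs limit 730 → not met
8. instrument calibration 26 days ago vs limit 30 → met
9. cyber liability coverage $675,000 ≥ $375,000 → met
10. specimen chain-of-custody procedure absent → not met
11. qualified laboratory directors 4 ≥ 2 → met
Not met: 4, 7, 10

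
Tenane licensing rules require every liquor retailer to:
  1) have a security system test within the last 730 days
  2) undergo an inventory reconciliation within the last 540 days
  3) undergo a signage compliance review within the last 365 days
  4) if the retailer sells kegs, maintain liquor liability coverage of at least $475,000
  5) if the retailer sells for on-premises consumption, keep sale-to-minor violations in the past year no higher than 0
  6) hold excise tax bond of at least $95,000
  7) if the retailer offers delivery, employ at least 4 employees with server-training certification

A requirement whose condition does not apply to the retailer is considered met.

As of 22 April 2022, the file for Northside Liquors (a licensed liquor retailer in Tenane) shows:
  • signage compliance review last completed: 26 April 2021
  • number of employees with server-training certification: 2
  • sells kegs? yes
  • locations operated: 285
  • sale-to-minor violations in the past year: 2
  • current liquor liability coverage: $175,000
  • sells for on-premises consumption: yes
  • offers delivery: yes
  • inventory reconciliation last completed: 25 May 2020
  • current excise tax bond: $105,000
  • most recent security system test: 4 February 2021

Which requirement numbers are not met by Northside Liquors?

2, 4, 5, 7

1. security system test 442 days ago vs limit 730 → met
2. inventory reconciliation 697 days ago vs limit 540 → not met
3. signage compliance review 361 days ago vs limit 365 → met
4. condition 'sells kegs' holds; liquor liability coverage $175,000 < $475,000 → not met
5. condition 'sells for on-premises consumption' holds; sale-to-minor violations in the past year 2 > 0 → not met
6. excise tax bond $105,000 ≥ $95,000 → met
7. condition 'offers delivery' holds; employees with server-training certification 2 < 4 → not met
Not met: 2, 4, 5, 7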